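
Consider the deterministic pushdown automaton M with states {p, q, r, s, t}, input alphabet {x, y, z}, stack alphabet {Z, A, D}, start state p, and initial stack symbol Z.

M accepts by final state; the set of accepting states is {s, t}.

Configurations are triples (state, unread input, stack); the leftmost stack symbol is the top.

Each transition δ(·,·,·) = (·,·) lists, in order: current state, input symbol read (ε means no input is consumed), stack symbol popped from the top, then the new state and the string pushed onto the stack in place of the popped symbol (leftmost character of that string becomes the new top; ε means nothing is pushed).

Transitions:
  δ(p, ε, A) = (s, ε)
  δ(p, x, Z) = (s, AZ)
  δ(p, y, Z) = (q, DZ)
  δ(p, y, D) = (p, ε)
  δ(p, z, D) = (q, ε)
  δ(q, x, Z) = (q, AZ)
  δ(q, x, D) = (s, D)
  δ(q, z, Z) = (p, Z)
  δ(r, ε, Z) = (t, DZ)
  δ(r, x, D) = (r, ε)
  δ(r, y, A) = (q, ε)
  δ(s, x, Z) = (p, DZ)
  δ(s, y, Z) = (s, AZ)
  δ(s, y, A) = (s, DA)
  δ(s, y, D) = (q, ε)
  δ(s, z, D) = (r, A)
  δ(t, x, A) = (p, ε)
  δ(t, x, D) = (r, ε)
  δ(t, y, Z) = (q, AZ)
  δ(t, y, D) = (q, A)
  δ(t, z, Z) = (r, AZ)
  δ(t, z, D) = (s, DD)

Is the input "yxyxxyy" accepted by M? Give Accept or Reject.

(p, yxyxxyy, Z)
  read y, top Z: go to q, push DZ → (q, xyxxyy, DZ)
  read x, top D: go to s, push D → (s, yxxyy, DZ)
  read y, top D: go to q, push ε → (q, xxyy, Z)
  read x, top Z: go to q, push AZ → (q, xyy, AZ)
No transition applies at (q, xyy, AZ); input not fully consumed.

Reject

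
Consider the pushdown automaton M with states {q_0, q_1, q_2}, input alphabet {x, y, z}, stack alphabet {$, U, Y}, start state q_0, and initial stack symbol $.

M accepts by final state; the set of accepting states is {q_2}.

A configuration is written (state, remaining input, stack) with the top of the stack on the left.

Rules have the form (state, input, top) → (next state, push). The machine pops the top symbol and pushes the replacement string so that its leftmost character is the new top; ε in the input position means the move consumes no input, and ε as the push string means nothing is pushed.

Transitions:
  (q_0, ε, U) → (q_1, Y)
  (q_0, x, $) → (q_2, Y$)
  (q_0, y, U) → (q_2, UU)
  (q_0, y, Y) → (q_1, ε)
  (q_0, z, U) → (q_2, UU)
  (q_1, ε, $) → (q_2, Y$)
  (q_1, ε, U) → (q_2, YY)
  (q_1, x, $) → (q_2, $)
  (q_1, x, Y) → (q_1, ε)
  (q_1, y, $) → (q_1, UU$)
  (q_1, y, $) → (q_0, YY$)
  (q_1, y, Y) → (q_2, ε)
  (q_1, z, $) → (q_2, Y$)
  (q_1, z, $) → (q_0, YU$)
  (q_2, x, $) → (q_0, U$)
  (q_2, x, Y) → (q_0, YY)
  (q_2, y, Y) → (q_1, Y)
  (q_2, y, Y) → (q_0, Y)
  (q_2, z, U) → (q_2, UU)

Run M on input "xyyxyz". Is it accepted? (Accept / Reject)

Accept

One accepting computation: (q_0, xyyxyz, $) ⊢ (q_2, yyxyz, Y$) ⊢ (q_1, yxyz, Y$) ⊢ (q_2, xyz, $) ⊢ (q_0, yz, U$) ⊢ (q_2, z, UU$) ⊢ (q_2, ε, UUU$)
All input consumed and state q_2 ∈ F.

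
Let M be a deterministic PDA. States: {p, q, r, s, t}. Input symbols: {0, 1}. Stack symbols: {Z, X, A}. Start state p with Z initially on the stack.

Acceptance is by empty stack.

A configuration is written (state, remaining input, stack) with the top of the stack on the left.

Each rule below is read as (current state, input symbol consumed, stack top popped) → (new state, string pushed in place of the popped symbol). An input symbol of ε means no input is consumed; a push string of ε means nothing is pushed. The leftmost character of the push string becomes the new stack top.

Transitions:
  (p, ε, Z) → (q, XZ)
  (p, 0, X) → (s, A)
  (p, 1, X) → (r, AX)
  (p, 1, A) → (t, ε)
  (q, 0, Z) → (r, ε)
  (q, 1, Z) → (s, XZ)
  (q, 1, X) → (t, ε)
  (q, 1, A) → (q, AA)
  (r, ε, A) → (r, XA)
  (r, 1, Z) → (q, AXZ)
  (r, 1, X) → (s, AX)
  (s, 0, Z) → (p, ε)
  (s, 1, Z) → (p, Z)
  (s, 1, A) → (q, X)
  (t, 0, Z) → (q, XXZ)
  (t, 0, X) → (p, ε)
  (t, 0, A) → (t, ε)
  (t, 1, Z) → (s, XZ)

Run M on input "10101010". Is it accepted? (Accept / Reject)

(p, 10101010, Z)
  ε-move, top Z: go to q, push XZ → (q, 10101010, XZ)
  read 1, top X: go to t, push ε → (t, 0101010, Z)
  read 0, top Z: go to q, push XXZ → (q, 101010, XXZ)
  read 1, top X: go to t, push ε → (t, 01010, XZ)
  read 0, top X: go to p, push ε → (p, 1010, Z)
  ε-move, top Z: go to q, push XZ → (q, 1010, XZ)
  read 1, top X: go to t, push ε → (t, 010, Z)
  read 0, top Z: go to q, push XXZ → (q, 10, XXZ)
  read 1, top X: go to t, push ε → (t, 0, XZ)
  read 0, top X: go to p, push ε → (p, ε, Z)
  ε-move, top Z: go to q, push XZ → (q, ε, XZ)
All input consumed; stack is XZ, not empty, and no further ε-move applies.

Reject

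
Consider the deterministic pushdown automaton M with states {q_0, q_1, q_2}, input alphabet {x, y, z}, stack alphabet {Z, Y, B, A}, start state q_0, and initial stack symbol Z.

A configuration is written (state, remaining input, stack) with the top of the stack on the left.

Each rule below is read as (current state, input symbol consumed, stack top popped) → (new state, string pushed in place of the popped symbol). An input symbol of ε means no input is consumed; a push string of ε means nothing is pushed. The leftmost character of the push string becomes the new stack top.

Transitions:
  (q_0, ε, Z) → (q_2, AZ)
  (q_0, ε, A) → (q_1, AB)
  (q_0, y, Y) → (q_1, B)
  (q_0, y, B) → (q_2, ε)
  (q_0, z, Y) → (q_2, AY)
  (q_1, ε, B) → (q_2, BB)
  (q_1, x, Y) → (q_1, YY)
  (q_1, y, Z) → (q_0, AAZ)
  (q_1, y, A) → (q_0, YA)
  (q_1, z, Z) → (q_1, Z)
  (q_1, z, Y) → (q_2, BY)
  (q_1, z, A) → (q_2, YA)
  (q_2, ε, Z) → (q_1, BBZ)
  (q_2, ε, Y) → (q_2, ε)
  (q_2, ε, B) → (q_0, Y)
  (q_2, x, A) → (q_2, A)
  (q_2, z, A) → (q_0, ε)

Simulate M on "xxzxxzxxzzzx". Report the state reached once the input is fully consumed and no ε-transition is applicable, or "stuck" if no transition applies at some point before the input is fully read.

q_2

(q_0, xxzxxzxxzzzx, Z)
  ε-move, top Z: go to q_2, push AZ → (q_2, xxzxxzxxzzzx, AZ)
  read x, top A: go to q_2, push A → (q_2, xzxxzxxzzzx, AZ)
  read x, top A: go to q_2, push A → (q_2, zxxzxxzzzx, AZ)
  read z, top A: go to q_0, push ε → (q_0, xxzxxzzzx, Z)
  ε-move, top Z: go to q_2, push AZ → (q_2, xxzxxzzzx, AZ)
  read x, top A: go to q_2, push A → (q_2, xzxxzzzx, AZ)
  read x, top A: go to q_2, push A → (q_2, zxxzzzx, AZ)
  read z, top A: go to q_0, push ε → (q_0, xxzzzx, Z)
  ε-move, top Z: go to q_2, push AZ → (q_2, xxzzzx, AZ)
  read x, top A: go to q_2, push A → (q_2, xzzzx, AZ)
  read x, top A: go to q_2, push A → (q_2, zzzx, AZ)
  read z, top A: go to q_0, push ε → (q_0, zzx, Z)
  ε-move, top Z: go to q_2, push AZ → (q_2, zzx, AZ)
  read z, top A: go to q_0, push ε → (q_0, zx, Z)
  ε-move, top Z: go to q_2, push AZ → (q_2, zx, AZ)
  read z, top A: go to q_0, push ε → (q_0, x, Z)
  ε-move, top Z: go to q_2, push AZ → (q_2, x, AZ)
  read x, top A: go to q_2, push A → (q_2, ε, AZ)
All input consumed; M is in state q_2.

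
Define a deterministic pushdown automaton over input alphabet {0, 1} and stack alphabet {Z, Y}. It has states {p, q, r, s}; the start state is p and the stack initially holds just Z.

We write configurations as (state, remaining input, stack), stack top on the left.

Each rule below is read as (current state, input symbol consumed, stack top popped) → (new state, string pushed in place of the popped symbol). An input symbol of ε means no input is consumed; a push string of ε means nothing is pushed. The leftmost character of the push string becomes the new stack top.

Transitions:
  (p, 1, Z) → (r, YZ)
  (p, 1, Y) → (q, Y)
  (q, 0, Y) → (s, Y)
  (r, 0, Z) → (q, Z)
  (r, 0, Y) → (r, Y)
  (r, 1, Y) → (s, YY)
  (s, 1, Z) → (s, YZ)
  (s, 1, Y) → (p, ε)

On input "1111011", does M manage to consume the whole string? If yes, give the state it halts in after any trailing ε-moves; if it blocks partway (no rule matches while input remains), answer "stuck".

r

(p, 1111011, Z)
  read 1, top Z: go to r, push YZ → (r, 111011, YZ)
  read 1, top Y: go to s, push YY → (s, 11011, YYZ)
  read 1, top Y: go to p, push ε → (p, 1011, YZ)
  read 1, top Y: go to q, push Y → (q, 011, YZ)
  read 0, top Y: go to s, push Y → (s, 11, YZ)
  read 1, top Y: go to p, push ε → (p, 1, Z)
  read 1, top Z: go to r, push YZ → (r, ε, YZ)
All input consumed; M is in state r.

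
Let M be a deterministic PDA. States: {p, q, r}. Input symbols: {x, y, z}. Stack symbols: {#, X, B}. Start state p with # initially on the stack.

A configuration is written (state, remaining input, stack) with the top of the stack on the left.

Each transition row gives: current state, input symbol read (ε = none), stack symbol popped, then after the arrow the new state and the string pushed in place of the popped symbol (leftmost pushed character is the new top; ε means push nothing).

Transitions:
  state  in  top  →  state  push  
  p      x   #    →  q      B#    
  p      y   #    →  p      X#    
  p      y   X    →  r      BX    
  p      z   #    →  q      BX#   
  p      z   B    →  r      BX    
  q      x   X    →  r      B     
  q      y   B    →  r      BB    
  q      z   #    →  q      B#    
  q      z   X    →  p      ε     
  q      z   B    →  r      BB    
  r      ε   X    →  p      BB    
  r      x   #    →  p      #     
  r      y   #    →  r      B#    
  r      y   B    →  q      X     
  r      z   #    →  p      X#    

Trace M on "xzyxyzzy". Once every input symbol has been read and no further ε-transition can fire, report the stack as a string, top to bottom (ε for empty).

(p, xzyxyzzy, #)
  read x, top #: go to q, push B# → (q, zyxyzzy, B#)
  read z, top B: go to r, push BB → (r, yxyzzy, BB#)
  read y, top B: go to q, push X → (q, xyzzy, XB#)
  read x, top X: go to r, push B → (r, yzzy, BB#)
  read y, top B: go to q, push X → (q, zzy, XB#)
  read z, top X: go to p, push ε → (p, zy, B#)
  read z, top B: go to r, push BX → (r, y, BX#)
  read y, top B: go to q, push X → (q, ε, XX#)
All input consumed in state q with stack XX#.

XX#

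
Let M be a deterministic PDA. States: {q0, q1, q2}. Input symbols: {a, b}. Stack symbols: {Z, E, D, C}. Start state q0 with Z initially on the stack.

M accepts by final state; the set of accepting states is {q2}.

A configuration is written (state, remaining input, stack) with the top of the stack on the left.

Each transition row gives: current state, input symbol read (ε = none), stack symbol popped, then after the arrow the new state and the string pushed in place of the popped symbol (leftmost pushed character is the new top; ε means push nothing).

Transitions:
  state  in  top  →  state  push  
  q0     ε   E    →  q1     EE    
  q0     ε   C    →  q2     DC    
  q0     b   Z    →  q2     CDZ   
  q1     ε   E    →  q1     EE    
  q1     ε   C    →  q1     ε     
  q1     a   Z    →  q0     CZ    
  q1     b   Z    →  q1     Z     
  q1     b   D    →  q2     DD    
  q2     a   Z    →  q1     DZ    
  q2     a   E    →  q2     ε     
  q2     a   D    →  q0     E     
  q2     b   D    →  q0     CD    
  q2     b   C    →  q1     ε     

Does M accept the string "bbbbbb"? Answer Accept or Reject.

(q0, bbbbbb, Z)
  read b, top Z: go to q2, push CDZ → (q2, bbbbb, CDZ)
  read b, top C: go to q1, push ε → (q1, bbbb, DZ)
  read b, top D: go to q2, push DD → (q2, bbb, DDZ)
  read b, top D: go to q0, push CD → (q0, bb, CDDZ)
  ε-move, top C: go to q2, push DC → (q2, bb, DCDDZ)
  read b, top D: go to q0, push CD → (q0, b, CDCDDZ)
  ε-move, top C: go to q2, push DC → (q2, b, DCDCDDZ)
  read b, top D: go to q0, push CD → (q0, ε, CDCDCDDZ)
  ε-move, top C: go to q2, push DC → (q2, ε, DCDCDCDDZ)
All input consumed; state q2 ∈ F.

Accept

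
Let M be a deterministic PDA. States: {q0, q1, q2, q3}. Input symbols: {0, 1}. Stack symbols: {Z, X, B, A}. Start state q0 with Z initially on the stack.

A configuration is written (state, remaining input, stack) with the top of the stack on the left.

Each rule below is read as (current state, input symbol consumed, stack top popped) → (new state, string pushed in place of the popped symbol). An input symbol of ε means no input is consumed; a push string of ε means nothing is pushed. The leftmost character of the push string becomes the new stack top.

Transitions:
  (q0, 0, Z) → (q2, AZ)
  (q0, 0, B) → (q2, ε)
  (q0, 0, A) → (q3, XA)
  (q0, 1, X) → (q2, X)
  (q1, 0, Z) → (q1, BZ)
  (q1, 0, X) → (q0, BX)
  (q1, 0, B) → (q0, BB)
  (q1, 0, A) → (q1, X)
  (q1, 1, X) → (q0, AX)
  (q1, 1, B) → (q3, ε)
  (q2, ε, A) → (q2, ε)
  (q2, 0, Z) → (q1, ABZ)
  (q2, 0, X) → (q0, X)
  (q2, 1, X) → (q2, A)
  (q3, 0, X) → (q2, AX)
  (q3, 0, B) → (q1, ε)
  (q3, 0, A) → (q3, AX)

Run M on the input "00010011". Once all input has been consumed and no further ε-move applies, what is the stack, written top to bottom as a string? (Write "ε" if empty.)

(q0, 00010011, Z)
  read 0, top Z: go to q2, push AZ → (q2, 0010011, AZ)
  ε-move, top A: go to q2, push ε → (q2, 0010011, Z)
  read 0, top Z: go to q1, push ABZ → (q1, 010011, ABZ)
  read 0, top A: go to q1, push X → (q1, 10011, XBZ)
  read 1, top X: go to q0, push AX → (q0, 0011, AXBZ)
  read 0, top A: go to q3, push XA → (q3, 011, XAXBZ)
  read 0, top X: go to q2, push AX → (q2, 11, AXAXBZ)
  ε-move, top A: go to q2, push ε → (q2, 11, XAXBZ)
  read 1, top X: go to q2, push A → (q2, 1, AAXBZ)
  ε-move, top A: go to q2, push ε → (q2, 1, AXBZ)
  ε-move, top A: go to q2, push ε → (q2, 1, XBZ)
  read 1, top X: go to q2, push A → (q2, ε, ABZ)
  ε-move, top A: go to q2, push ε → (q2, ε, BZ)
All input consumed in state q2 with stack BZ.

BZ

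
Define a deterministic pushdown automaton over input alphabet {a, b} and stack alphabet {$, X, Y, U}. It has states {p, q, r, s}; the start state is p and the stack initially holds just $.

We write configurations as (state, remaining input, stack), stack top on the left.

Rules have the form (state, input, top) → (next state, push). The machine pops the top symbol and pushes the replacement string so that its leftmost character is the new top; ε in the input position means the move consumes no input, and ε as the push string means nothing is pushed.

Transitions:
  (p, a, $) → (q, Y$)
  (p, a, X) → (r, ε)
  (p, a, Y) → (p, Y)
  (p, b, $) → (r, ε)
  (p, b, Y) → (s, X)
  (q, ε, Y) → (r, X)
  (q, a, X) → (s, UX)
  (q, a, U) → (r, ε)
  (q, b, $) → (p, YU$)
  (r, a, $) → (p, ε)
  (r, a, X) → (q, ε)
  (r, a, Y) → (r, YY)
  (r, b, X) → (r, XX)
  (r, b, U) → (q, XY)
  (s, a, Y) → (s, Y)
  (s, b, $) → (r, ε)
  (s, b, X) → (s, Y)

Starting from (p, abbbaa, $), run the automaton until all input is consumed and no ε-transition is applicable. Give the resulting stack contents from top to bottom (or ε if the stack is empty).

UXXX$

(p, abbbaa, $) ⊢ (q, bbbaa, Y$) ⊢ (r, bbbaa, X$) ⊢ (r, bbaa, XX$) ⊢ (r, baa, XXX$) ⊢ (r, aa, XXXX$) ⊢ (q, a, XXX$) ⊢ (s, ε, UXXX$)
All input consumed in state s with stack UXXX$.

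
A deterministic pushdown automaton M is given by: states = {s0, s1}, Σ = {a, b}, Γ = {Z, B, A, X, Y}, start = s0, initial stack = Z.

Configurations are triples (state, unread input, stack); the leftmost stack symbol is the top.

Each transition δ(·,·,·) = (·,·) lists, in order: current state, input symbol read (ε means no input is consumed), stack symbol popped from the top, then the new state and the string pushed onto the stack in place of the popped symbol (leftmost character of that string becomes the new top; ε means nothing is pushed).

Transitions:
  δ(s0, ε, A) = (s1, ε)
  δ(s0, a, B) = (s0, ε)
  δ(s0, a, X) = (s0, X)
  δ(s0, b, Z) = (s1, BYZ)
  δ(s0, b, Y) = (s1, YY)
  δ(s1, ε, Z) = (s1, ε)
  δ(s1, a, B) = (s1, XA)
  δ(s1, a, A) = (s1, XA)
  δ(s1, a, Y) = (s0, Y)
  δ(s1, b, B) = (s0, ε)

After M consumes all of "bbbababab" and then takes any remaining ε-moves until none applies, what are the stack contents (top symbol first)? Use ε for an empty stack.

(s0, bbbababab, Z) ⊢ (s1, bbababab, BYZ) ⊢ (s0, bababab, YZ) ⊢ (s1, ababab, YYZ) ⊢ (s0, babab, YYZ) ⊢ (s1, abab, YYYZ) ⊢ (s0, bab, YYYZ) ⊢ (s1, ab, YYYYZ) ⊢ (s0, b, YYYYZ) ⊢ (s1, ε, YYYYYZ)
All input consumed in state s1 with stack YYYYYZ.

YYYYYZ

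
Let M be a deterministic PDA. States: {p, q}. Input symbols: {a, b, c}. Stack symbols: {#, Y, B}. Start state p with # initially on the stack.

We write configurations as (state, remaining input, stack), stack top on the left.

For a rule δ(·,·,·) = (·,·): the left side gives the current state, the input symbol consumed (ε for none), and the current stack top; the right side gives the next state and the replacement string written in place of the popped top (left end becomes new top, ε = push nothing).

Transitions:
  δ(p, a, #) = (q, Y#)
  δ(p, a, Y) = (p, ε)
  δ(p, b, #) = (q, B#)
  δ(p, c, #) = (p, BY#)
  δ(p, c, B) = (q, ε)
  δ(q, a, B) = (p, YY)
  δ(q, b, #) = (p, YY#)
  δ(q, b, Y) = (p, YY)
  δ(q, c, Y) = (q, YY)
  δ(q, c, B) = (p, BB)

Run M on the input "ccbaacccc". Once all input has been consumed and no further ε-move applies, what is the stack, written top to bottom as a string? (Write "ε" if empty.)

(p, ccbaacccc, #)
  read c, top #: go to p, push BY# → (p, cbaacccc, BY#)
  read c, top B: go to q, push ε → (q, baacccc, Y#)
  read b, top Y: go to p, push YY → (p, aacccc, YY#)
  read a, top Y: go to p, push ε → (p, acccc, Y#)
  read a, top Y: go to p, push ε → (p, cccc, #)
  read c, top #: go to p, push BY# → (p, ccc, BY#)
  read c, top B: go to q, push ε → (q, cc, Y#)
  read c, top Y: go to q, push YY → (q, c, YY#)
  read c, top Y: go to q, push YY → (q, ε, YYY#)
All input consumed in state q with stack YYY#.

YYY#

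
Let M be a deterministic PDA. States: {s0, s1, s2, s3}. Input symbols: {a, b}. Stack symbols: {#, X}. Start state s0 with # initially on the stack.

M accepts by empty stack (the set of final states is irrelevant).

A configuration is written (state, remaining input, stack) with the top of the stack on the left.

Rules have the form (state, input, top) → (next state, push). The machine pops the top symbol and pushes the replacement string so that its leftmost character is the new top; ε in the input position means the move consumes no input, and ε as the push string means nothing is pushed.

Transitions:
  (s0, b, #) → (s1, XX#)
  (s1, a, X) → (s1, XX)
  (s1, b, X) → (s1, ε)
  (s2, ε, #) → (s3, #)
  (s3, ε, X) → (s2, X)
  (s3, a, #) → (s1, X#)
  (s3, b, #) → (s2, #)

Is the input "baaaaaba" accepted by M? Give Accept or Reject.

(s0, baaaaaba, #)
  read b, top #: go to s1, push XX# → (s1, aaaaaba, XX#)
  read a, top X: go to s1, push XX → (s1, aaaaba, XXX#)
  read a, top X: go to s1, push XX → (s1, aaaba, XXXX#)
  read a, top X: go to s1, push XX → (s1, aaba, XXXXX#)
  read a, top X: go to s1, push XX → (s1, aba, XXXXXX#)
  read a, top X: go to s1, push XX → (s1, ba, XXXXXXX#)
  read b, top X: go to s1, push ε → (s1, a, XXXXXX#)
  read a, top X: go to s1, push XX → (s1, ε, XXXXXXX#)
All input consumed; stack is XXXXXXX#, not empty, and no further ε-move applies.

Reject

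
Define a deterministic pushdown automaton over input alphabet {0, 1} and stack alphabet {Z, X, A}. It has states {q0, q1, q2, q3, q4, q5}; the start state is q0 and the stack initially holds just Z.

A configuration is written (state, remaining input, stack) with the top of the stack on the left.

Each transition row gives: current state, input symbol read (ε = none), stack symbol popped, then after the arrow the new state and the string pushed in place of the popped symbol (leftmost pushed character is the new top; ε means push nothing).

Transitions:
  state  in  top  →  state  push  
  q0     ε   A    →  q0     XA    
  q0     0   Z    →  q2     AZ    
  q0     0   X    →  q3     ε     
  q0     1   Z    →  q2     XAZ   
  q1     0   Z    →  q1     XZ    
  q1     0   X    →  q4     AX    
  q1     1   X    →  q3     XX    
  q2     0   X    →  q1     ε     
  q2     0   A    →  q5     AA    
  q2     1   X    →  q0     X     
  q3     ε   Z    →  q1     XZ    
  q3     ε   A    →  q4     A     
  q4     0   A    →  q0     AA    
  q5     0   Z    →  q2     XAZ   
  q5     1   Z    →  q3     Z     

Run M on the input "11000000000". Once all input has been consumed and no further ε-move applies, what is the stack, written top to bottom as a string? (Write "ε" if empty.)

(q0, 11000000000, Z)
  read 1, top Z: go to q2, push XAZ → (q2, 1000000000, XAZ)
  read 1, top X: go to q0, push X → (q0, 000000000, XAZ)
  read 0, top X: go to q3, push ε → (q3, 00000000, AZ)
  ε-move, top A: go to q4, push A → (q4, 00000000, AZ)
  read 0, top A: go to q0, push AA → (q0, 0000000, AAZ)
  ε-move, top A: go to q0, push XA → (q0, 0000000, XAAZ)
  read 0, top X: go to q3, push ε → (q3, 000000, AAZ)
  ε-move, top A: go to q4, push A → (q4, 000000, AAZ)
  read 0, top A: go to q0, push AA → (q0, 00000, AAAZ)
  ε-move, top A: go to q0, push XA → (q0, 00000, XAAAZ)
  read 0, top X: go to q3, push ε → (q3, 0000, AAAZ)
  ε-move, top A: go to q4, push A → (q4, 0000, AAAZ)
  read 0, top A: go to q0, push AA → (q0, 000, AAAAZ)
  ε-move, top A: go to q0, push XA → (q0, 000, XAAAAZ)
  read 0, top X: go to q3, push ε → (q3, 00, AAAAZ)
  ε-move, top A: go to q4, push A → (q4, 00, AAAAZ)
  read 0, top A: go to q0, push AA → (q0, 0, AAAAAZ)
  ε-move, top A: go to q0, push XA → (q0, 0, XAAAAAZ)
  read 0, top X: go to q3, push ε → (q3, ε, AAAAAZ)
  ε-move, top A: go to q4, push A → (q4, ε, AAAAAZ)
All input consumed in state q4 with stack AAAAAZ.

AAAAAZ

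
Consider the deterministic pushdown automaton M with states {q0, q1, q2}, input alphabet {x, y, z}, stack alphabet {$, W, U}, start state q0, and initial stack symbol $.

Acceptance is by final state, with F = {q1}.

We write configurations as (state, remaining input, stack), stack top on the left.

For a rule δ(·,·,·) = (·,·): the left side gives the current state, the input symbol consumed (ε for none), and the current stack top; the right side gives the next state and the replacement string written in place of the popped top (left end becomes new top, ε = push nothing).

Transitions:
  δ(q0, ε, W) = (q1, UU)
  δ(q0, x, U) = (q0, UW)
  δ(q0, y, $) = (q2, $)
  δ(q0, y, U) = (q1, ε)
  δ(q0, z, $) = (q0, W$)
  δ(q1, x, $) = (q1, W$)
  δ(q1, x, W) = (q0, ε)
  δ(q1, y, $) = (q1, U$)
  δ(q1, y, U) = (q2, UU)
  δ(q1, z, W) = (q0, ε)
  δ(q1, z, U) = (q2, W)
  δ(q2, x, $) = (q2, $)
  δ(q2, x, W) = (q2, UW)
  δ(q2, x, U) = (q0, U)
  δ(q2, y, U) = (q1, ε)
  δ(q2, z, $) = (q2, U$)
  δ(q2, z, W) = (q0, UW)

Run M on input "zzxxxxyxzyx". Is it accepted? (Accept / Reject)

Reject

(q0, zzxxxxyxzyx, $)
  read z, top $: go to q0, push W$ → (q0, zxxxxyxzyx, W$)
  ε-move, top W: go to q1, push UU → (q1, zxxxxyxzyx, UU$)
  read z, top U: go to q2, push W → (q2, xxxxyxzyx, WU$)
  read x, top W: go to q2, push UW → (q2, xxxyxzyx, UWU$)
  read x, top U: go to q0, push U → (q0, xxyxzyx, UWU$)
  read x, top U: go to q0, push UW → (q0, xyxzyx, UWWU$)
  read x, top U: go to q0, push UW → (q0, yxzyx, UWWWU$)
  read y, top U: go to q1, push ε → (q1, xzyx, WWWU$)
  read x, top W: go to q0, push ε → (q0, zyx, WWU$)
  ε-move, top W: go to q1, push UU → (q1, zyx, UUWU$)
  read z, top U: go to q2, push W → (q2, yx, WUWU$)
No transition applies at (q2, yx, WUWU$); input not fully consumed.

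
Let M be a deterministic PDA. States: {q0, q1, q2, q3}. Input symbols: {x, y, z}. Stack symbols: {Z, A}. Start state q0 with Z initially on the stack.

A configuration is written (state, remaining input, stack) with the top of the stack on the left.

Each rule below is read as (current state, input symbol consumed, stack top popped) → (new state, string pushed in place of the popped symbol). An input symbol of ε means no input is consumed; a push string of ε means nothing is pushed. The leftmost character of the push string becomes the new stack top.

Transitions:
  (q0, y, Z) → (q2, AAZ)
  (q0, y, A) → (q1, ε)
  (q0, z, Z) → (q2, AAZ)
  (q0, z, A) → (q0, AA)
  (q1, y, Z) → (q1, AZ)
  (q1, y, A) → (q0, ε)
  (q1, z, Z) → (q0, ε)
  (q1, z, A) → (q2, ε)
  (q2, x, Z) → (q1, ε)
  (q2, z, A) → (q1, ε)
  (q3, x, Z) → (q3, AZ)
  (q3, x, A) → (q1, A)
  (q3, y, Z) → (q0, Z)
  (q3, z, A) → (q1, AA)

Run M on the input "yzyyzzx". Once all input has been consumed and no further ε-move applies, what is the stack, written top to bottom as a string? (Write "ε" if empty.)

(q0, yzyyzzx, Z)
  read y, top Z: go to q2, push AAZ → (q2, zyyzzx, AAZ)
  read z, top A: go to q1, push ε → (q1, yyzzx, AZ)
  read y, top A: go to q0, push ε → (q0, yzzx, Z)
  read y, top Z: go to q2, push AAZ → (q2, zzx, AAZ)
  read z, top A: go to q1, push ε → (q1, zx, AZ)
  read z, top A: go to q2, push ε → (q2, x, Z)
  read x, top Z: go to q1, push ε → (q1, ε, ε)
All input consumed in state q1 with stack ε.

ε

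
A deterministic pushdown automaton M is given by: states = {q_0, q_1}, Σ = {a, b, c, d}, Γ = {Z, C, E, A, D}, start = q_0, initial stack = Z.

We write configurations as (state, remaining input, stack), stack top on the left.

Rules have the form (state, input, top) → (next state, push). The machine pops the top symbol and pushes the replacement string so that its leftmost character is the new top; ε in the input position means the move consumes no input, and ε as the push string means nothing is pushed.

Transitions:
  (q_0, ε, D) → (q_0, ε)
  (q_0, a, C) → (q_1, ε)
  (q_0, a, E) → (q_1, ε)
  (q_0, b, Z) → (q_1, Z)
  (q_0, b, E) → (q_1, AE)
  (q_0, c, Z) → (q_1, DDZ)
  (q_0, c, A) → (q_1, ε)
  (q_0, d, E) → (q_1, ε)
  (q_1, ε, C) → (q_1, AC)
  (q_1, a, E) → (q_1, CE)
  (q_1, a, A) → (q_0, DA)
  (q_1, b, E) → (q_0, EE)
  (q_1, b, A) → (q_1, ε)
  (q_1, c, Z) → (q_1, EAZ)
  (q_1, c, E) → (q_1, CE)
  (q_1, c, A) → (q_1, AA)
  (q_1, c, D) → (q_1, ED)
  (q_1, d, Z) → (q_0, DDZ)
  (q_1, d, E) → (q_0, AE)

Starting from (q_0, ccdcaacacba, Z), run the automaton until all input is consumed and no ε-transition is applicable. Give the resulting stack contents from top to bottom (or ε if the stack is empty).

ACEDDZ

(q_0, ccdcaacacba, Z)
  read c, top Z: go to q_1, push DDZ → (q_1, cdcaacacba, DDZ)
  read c, top D: go to q_1, push ED → (q_1, dcaacacba, EDDZ)
  read d, top E: go to q_0, push AE → (q_0, caacacba, AEDDZ)
  read c, top A: go to q_1, push ε → (q_1, aacacba, EDDZ)
  read a, top E: go to q_1, push CE → (q_1, acacba, CEDDZ)
  ε-move, top C: go to q_1, push AC → (q_1, acacba, ACEDDZ)
  read a, top A: go to q_0, push DA → (q_0, cacba, DACEDDZ)
  ε-move, top D: go to q_0, push ε → (q_0, cacba, ACEDDZ)
  read c, top A: go to q_1, push ε → (q_1, acba, CEDDZ)
  ε-move, top C: go to q_1, push AC → (q_1, acba, ACEDDZ)
  read a, top A: go to q_0, push DA → (q_0, cba, DACEDDZ)
  ε-move, top D: go to q_0, push ε → (q_0, cba, ACEDDZ)
  read c, top A: go to q_1, push ε → (q_1, ba, CEDDZ)
  ε-move, top C: go to q_1, push AC → (q_1, ba, ACEDDZ)
  read b, top A: go to q_1, push ε → (q_1, a, CEDDZ)
  ε-move, top C: go to q_1, push AC → (q_1, a, ACEDDZ)
  read a, top A: go to q_0, push DA → (q_0, ε, DACEDDZ)
  ε-move, top D: go to q_0, push ε → (q_0, ε, ACEDDZ)
All input consumed in state q_0 with stack ACEDDZ.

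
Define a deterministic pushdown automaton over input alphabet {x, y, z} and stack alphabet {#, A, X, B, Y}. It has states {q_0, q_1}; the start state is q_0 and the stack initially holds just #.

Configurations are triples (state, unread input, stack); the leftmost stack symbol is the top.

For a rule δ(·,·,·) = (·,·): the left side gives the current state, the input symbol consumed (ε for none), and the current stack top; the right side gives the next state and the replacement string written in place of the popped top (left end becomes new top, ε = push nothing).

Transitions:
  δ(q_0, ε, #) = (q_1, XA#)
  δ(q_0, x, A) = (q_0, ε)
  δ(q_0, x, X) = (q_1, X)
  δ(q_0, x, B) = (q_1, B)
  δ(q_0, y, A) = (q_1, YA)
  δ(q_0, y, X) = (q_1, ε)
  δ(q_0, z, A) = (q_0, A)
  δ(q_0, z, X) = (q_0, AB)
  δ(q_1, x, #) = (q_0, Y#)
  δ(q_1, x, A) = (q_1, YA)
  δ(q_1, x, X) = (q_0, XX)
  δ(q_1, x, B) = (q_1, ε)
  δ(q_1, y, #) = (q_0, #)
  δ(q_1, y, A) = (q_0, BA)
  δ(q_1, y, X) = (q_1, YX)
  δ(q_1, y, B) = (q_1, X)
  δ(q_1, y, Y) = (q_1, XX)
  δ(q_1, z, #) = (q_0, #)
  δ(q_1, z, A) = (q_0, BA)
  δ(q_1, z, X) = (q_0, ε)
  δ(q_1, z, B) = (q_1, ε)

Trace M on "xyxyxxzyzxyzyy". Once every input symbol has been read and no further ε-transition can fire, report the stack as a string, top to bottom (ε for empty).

XXA#

(q_0, xyxyxxzyzxyzyy, #)
  ε-move, top #: go to q_1, push XA# → (q_1, xyxyxxzyzxyzyy, XA#)
  read x, top X: go to q_0, push XX → (q_0, yxyxxzyzxyzyy, XXA#)
  read y, top X: go to q_1, push ε → (q_1, xyxxzyzxyzyy, XA#)
  read x, top X: go to q_0, push XX → (q_0, yxxzyzxyzyy, XXA#)
  read y, top X: go to q_1, push ε → (q_1, xxzyzxyzyy, XA#)
  read x, top X: go to q_0, push XX → (q_0, xzyzxyzyy, XXA#)
  read x, top X: go to q_1, push X → (q_1, zyzxyzyy, XXA#)
  read z, top X: go to q_0, push ε → (q_0, yzxyzyy, XA#)
  read y, top X: go to q_1, push ε → (q_1, zxyzyy, A#)
  read z, top A: go to q_0, push BA → (q_0, xyzyy, BA#)
  read x, top B: go to q_1, push B → (q_1, yzyy, BA#)
  read y, top B: go to q_1, push X → (q_1, zyy, XA#)
  read z, top X: go to q_0, push ε → (q_0, yy, A#)
  read y, top A: go to q_1, push YA → (q_1, y, YA#)
  read y, top Y: go to q_1, push XX → (q_1, ε, XXA#)
All input consumed in state q_1 with stack XXA#.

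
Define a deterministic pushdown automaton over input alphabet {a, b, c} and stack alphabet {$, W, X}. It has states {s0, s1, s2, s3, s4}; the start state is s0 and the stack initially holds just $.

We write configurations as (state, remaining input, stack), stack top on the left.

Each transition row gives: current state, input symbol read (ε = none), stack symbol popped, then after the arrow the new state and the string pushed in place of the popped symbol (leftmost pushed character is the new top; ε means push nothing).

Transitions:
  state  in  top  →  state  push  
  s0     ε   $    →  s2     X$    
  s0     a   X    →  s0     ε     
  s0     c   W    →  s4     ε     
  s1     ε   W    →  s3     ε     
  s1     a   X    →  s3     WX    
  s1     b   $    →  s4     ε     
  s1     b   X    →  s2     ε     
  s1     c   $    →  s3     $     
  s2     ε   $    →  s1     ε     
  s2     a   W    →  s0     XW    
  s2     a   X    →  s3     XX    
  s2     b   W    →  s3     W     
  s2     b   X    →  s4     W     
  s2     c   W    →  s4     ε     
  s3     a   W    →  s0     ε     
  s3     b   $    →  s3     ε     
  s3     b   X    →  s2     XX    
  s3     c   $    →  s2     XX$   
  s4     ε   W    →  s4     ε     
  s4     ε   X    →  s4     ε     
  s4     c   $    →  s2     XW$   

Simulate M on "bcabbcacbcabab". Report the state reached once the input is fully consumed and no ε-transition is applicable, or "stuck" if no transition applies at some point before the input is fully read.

(s0, bcabbcacbcabab, $) ⊢ (s2, bcabbcacbcabab, X$) ⊢ (s4, cabbcacbcabab, W$) ⊢ (s4, cabbcacbcabab, $) ⊢ (s2, abbcacbcabab, XW$) ⊢ (s3, bbcacbcabab, XXW$) ⊢ (s2, bcacbcabab, XXXW$) ⊢ (s4, cacbcabab, WXXW$) ⊢ (s4, cacbcabab, XXW$) ⊢ (s4, cacbcabab, XW$) ⊢ (s4, cacbcabab, W$) ⊢ (s4, cacbcabab, $) ⊢ (s2, acbcabab, XW$) ⊢ (s3, cbcabab, XXW$)
No transition for (s3, c, top X); M blocks with input cbcabab remaining.

stuck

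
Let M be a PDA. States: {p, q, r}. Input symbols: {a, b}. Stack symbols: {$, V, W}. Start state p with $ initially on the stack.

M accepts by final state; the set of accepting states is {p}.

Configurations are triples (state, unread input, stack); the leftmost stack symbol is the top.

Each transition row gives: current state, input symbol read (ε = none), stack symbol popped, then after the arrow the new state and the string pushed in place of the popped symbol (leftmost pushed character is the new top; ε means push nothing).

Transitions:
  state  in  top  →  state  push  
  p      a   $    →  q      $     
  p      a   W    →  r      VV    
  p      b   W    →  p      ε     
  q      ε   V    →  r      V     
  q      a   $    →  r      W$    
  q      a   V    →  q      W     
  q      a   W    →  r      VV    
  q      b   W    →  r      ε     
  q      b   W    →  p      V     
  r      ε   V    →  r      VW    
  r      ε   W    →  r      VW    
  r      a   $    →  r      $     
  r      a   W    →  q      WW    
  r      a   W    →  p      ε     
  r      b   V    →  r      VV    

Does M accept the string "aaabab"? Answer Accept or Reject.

One accepting computation: (p, aaabab, $) ⊢ (q, aabab, $) ⊢ (r, abab, W$) ⊢ (q, bab, WW$) ⊢ (r, ab, W$) ⊢ (q, b, WW$) ⊢ (p, ε, VW$)
All input consumed and state p ∈ F.

Accept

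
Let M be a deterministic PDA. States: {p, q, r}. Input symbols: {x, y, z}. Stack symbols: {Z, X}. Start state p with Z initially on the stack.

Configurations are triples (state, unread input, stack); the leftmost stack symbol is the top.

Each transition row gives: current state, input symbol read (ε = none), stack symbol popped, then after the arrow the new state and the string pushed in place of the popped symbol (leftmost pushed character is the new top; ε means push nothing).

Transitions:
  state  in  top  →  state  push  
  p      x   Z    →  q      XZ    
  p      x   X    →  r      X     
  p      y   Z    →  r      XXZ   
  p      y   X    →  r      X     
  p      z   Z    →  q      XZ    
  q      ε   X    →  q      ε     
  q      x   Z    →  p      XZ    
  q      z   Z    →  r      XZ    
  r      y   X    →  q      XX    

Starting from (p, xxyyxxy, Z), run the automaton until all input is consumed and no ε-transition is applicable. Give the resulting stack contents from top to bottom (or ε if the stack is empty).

(p, xxyyxxy, Z) ⊢ (q, xyyxxy, XZ) ⊢ (q, xyyxxy, Z) ⊢ (p, yyxxy, XZ) ⊢ (r, yxxy, XZ) ⊢ (q, xxy, XXZ) ⊢ (q, xxy, XZ) ⊢ (q, xxy, Z) ⊢ (p, xy, XZ) ⊢ (r, y, XZ) ⊢ (q, ε, XXZ) ⊢ (q, ε, XZ) ⊢ (q, ε, Z)
All input consumed in state q with stack Z.

Z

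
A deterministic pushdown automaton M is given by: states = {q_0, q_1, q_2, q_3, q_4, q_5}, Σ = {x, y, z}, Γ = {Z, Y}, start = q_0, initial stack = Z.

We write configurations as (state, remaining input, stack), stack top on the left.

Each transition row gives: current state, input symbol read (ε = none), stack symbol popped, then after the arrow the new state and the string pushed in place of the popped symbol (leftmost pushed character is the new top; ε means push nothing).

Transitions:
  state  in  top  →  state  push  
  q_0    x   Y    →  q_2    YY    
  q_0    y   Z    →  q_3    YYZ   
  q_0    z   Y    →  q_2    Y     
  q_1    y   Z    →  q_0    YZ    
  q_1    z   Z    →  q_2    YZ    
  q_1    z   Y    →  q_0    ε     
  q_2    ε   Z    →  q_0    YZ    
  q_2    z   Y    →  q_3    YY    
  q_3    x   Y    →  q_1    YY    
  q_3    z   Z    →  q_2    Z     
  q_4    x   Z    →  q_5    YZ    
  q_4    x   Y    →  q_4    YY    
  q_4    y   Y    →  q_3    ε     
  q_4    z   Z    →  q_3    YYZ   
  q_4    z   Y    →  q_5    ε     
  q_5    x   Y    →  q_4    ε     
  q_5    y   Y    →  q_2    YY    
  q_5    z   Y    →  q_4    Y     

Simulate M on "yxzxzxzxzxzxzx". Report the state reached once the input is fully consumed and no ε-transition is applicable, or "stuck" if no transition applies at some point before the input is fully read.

q_1

(q_0, yxzxzxzxzxzxzx, Z)
  read y, top Z: go to q_3, push YYZ → (q_3, xzxzxzxzxzxzx, YYZ)
  read x, top Y: go to q_1, push YY → (q_1, zxzxzxzxzxzx, YYYZ)
  read z, top Y: go to q_0, push ε → (q_0, xzxzxzxzxzx, YYZ)
  read x, top Y: go to q_2, push YY → (q_2, zxzxzxzxzx, YYYZ)
  read z, top Y: go to q_3, push YY → (q_3, xzxzxzxzx, YYYYZ)
  read x, top Y: go to q_1, push YY → (q_1, zxzxzxzx, YYYYYZ)
  read z, top Y: go to q_0, push ε → (q_0, xzxzxzx, YYYYZ)
  read x, top Y: go to q_2, push YY → (q_2, zxzxzx, YYYYYZ)
  read z, top Y: go to q_3, push YY → (q_3, xzxzx, YYYYYYZ)
  read x, top Y: go to q_1, push YY → (q_1, zxzx, YYYYYYYZ)
  read z, top Y: go to q_0, push ε → (q_0, xzx, YYYYYYZ)
  read x, top Y: go to q_2, push YY → (q_2, zx, YYYYYYYZ)
  read z, top Y: go to q_3, push YY → (q_3, x, YYYYYYYYZ)
  read x, top Y: go to q_1, push YY → (q_1, ε, YYYYYYYYYZ)
All input consumed; M is in state q_1.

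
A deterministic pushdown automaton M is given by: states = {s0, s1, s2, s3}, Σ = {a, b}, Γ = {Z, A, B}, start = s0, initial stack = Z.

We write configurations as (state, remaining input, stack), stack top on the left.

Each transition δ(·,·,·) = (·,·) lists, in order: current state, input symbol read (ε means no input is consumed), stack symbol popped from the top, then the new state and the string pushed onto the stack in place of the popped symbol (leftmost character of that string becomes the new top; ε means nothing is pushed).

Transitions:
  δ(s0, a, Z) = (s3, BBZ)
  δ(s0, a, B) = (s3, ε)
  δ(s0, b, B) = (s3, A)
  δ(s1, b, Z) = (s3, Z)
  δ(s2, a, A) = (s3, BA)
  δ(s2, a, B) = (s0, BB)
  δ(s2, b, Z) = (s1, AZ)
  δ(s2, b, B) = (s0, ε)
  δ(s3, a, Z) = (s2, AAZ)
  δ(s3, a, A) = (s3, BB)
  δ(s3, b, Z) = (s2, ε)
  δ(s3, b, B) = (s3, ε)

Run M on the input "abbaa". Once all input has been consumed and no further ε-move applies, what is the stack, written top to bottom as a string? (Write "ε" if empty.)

(s0, abbaa, Z) ⊢ (s3, bbaa, BBZ) ⊢ (s3, baa, BZ) ⊢ (s3, aa, Z) ⊢ (s2, a, AAZ) ⊢ (s3, ε, BAAZ)
All input consumed in state s3 with stack BAAZ.

BAAZ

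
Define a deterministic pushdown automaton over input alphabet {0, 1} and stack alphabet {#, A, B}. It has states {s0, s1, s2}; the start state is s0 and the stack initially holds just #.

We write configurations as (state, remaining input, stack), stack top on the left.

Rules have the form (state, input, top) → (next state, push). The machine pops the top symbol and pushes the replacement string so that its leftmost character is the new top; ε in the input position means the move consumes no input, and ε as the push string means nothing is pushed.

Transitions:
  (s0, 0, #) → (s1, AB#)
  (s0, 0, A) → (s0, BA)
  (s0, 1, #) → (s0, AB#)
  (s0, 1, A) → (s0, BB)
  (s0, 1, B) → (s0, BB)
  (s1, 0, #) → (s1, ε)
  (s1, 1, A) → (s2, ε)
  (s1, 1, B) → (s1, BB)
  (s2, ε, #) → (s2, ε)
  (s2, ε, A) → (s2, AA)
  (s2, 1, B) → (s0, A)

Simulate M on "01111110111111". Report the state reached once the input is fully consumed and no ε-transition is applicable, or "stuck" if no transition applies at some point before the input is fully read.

stuck

(s0, 01111110111111, #)
  read 0, top #: go to s1, push AB# → (s1, 1111110111111, AB#)
  read 1, top A: go to s2, push ε → (s2, 111110111111, B#)
  read 1, top B: go to s0, push A → (s0, 11110111111, A#)
  read 1, top A: go to s0, push BB → (s0, 1110111111, BB#)
  read 1, top B: go to s0, push BB → (s0, 110111111, BBB#)
  read 1, top B: go to s0, push BB → (s0, 10111111, BBBB#)
  read 1, top B: go to s0, push BB → (s0, 0111111, BBBBB#)
No transition for (s0, 0, top B); M blocks with input 0111111 remaining.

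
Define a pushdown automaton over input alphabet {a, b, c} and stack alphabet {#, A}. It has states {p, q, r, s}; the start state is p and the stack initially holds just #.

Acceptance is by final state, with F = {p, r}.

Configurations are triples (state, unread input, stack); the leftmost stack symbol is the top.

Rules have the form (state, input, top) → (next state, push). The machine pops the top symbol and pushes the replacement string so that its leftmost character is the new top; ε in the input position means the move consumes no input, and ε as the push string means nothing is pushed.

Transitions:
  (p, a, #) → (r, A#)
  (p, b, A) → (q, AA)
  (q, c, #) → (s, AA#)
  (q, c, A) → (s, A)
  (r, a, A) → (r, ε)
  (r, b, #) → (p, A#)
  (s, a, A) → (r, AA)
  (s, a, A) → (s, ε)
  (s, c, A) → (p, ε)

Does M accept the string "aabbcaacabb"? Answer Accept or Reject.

No computation consumes all input and reaches a final state.

Reject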